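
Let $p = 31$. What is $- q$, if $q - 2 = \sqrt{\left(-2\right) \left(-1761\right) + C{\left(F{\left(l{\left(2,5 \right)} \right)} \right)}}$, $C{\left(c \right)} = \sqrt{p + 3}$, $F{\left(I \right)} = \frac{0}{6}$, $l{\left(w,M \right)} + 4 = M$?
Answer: $-2 - \sqrt{3522 + \sqrt{34}} \approx -61.396$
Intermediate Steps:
$l{\left(w,M \right)} = -4 + M$
$F{\left(I \right)} = 0$ ($F{\left(I \right)} = 0 \cdot \frac{1}{6} = 0$)
$C{\left(c \right)} = \sqrt{34}$ ($C{\left(c \right)} = \sqrt{31 + 3} = \sqrt{34}$)
$q = 2 + \sqrt{3522 + \sqrt{34}}$ ($q = 2 + \sqrt{\left(-2\right) \left(-1761\right) + \sqrt{34}} = 2 + \sqrt{3522 + \sqrt{34}} \approx 61.396$)
$- q = - (2 + \sqrt{3522 + \sqrt{34}}) = -2 - \sqrt{3522 + \sqrt{34}}$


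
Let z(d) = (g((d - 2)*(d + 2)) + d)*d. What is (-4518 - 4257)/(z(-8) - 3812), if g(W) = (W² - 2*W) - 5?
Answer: 2925/10516 ≈ 0.27815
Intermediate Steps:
g(W) = -5 + W² - 2*W
z(d) = d*(-5 + d + (-2 + d)²*(2 + d)² - 2*(-2 + d)*(2 + d)) (z(d) = ((-5 + ((d - 2)*(d + 2))² - 2*(d - 2)*(d + 2)) + d)*d = ((-5 + ((-2 + d)*(2 + d))² - 2*(-2 + d)*(2 + d)) + d)*d = ((-5 + (-2 + d)²*(2 + d)² - 2*(-2 + d)*(2 + d)) + d)*d = (-5 + d + (-2 + d)²*(2 + d)² - 2*(-2 + d)*(2 + d))*d = d*(-5 + d + (-2 + d)²*(2 + d)² - 2*(-2 + d)*(2 + d)))
(-4518 - 4257)/(z(-8) - 3812) = (-4518 - 4257)/(-8*(19 - 8 + (-8)⁴ - 10*(-8)²) - 3812) = -8775/(-8*(19 - 8 + 4096 - 10*64) - 3812) = -8775/(-8*(19 - 8 + 4096 - 640) - 3812) = -8775/(-8*3467 - 3812) = -8775/(-27736 - 3812) = -8775/(-31548) = -8775*(-1/31548) = 2925/10516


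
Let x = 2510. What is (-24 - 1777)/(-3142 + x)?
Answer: 1801/632 ≈ 2.8497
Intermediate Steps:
(-24 - 1777)/(-3142 + x) = (-24 - 1777)/(-3142 + 2510) = -1801/(-632) = -1801*(-1/632) = 1801/632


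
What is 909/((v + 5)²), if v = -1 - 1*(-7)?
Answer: 909/121 ≈ 7.5124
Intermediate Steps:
v = 6 (v = -1 + 7 = 6)
909/((v + 5)²) = 909/((6 + 5)²) = 909/(11²) = 909/121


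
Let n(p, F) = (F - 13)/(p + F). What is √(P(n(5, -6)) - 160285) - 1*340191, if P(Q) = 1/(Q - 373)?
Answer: -340191 + I*√20086275414/354 ≈ -3.4019e+5 + 400.36*I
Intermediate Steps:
n(p, F) = (-13 + F)/(F + p)
P(Q) = 1/(-373 + Q)
√(P(n(5, -6)) - 160285) - 1*340191 = √(1/(-373 + (-13 - 6)/(-6 + 5)) - 160285) - 1*340191 = √(1/(-373 - 19/(-1)) - 160285) - 340191 = √(1/(-373 - 1*(-19)) - 160285) - 340191 = √(1/(-373 + 19) - 160285) - 340191 = √(1/(-354) - 160285) - 340191 = √(-1/354 - 160285) - 340191 = √(-56740891/354) - 340191 = I*√20086275414/354 - 340191 = -340191 + I*√20086275414/354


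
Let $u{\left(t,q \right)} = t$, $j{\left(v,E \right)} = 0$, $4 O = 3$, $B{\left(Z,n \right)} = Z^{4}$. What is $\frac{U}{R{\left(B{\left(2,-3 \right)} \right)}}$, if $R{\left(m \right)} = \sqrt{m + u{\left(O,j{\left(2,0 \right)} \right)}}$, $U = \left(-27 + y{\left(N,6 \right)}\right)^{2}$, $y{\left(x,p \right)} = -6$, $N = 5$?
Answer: $\frac{2178 \sqrt{67}}{67} \approx 266.08$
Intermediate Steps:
$O = \frac{3}{4}$ ($O = \frac{1}{4} \cdot 3 = \frac{3}{4} \approx 0.75$)
$U = 1089$ ($U = \left(-27 - 6\right)^{2} = \left(-33\right)^{2} = 1089$)
$R{\left(m \right)} = \sqrt{\frac{3}{4} + m}$ ($R{\left(m \right)} = \sqrt{m + \frac{3}{4}} = \sqrt{\frac{3}{4} + m}$)
$\frac{U}{R{\left(B{\left(2,-3 \right)} \right)}} = \frac{1089}{\frac{1}{2} \sqrt{3 + 4 \cdot 2^{4}}} = \frac{1089}{\frac{1}{2} \sqrt{3 + 4 \cdot 16}} = \frac{1089}{\frac{1}{2} \sqrt{3 + 64}} = \frac{1089}{\frac{1}{2} \sqrt{67}} = 1089 \frac{2 \sqrt{67}}{67} = \frac{2178 \sqrt{67}}{67}$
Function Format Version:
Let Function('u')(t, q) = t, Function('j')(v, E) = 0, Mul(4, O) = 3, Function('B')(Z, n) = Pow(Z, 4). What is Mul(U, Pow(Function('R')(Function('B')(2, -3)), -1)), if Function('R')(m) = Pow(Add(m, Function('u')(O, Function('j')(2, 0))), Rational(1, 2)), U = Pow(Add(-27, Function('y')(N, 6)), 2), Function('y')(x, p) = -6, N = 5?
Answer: Mul(Rational(2178, 67), Pow(67, Rational(1, 2))) ≈ 266.08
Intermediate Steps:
O = Rational(3, 4) (O = Mul(Rational(1, 4), 3) = Rational(3, 4) ≈ 0.75000)
U = 1089 (U = Pow(Add(-27, -6), 2) = Pow(-33, 2) = 1089)
Function('R')(m) = Pow(Add(Rational(3, 4), m), Rational(1, 2)) (Function('R')(m) = Pow(Add(m, Rational(3, 4)), Rational(1, 2)) = Pow(Add(Rational(3, 4), m), Rational(1, 2)))
Mul(U, Pow(Function('R')(Function('B')(2, -3)), -1)) = Mul(1089, Pow(Mul(Rational(1, 2), Pow(Add(3, Mul(4, Pow(2, 4))), Rational(1, 2))), -1)) = Mul(1089, Pow(Mul(Rational(1, 2), Pow(Add(3, Mul(4, 16)), Rational(1, 2))), -1)) = Mul(1089, Pow(Mul(Rational(1, 2), Pow(Add(3, 64), Rational(1, 2))), -1)) = Mul(1089, Pow(Mul(Rational(1, 2), Pow(67, Rational(1, 2))), -1)) = Mul(1089, Mul(Rational(2, 67), Pow(67, Rational(1, 2)))) = Mul(Rational(2178, 67), Pow(67, Rational(1, 2)))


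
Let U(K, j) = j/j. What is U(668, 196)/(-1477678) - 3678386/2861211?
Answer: -5435472928919/4227948548058 ≈ -1.2856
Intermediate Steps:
U(K, j) = 1
U(668, 196)/(-1477678) - 3678386/2861211 = 1/(-1477678) - 3678386/2861211 = 1*(-1/1477678) - 3678386*1/2861211 = -1/1477678 - 3678386/2861211 = -5435472928919/4227948548058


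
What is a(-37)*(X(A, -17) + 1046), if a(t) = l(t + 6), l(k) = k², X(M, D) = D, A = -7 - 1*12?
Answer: 988869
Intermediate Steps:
A = -19 (A = -7 - 12 = -19)
a(t) = (6 + t)² (a(t) = (t + 6)² = (6 + t)²)
a(-37)*(X(A, -17) + 1046) = (6 - 37)²*(-17 + 1046) = (-31)²*1029 = 961*1029 = 988869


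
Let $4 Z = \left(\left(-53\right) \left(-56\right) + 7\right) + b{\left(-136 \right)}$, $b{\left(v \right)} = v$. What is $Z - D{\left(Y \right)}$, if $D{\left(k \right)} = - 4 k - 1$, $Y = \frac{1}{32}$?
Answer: $\frac{5687}{8} \approx 710.88$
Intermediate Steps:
$Y = \frac{1}{32} \approx 0.03125$
$D{\left(k \right)} = -1 - 4 k$
$Z = \frac{2839}{4}$ ($Z = \frac{\left(\left(-53\right) \left(-56\right) + 7\right) - 136}{4} = \frac{\left(2968 + 7\right) - 136}{4} = \frac{2975 - 136}{4} = \frac{1}{4} \cdot 2839 = \frac{2839}{4} \approx 709.75$)
$Z - D{\left(Y \right)} = \frac{2839}{4} - \left(-1 - \frac{1}{8}\right) = \frac{2839}{4} - - \frac{9}{8} = \frac{2839}{4} + \frac{9}{8} = \frac{5687}{8}$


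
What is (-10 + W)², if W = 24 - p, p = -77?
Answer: 8281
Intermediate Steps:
W = 101 (W = 24 - 1*(-77) = 24 + 77 = 101)
(-10 + W)² = (-10 + 101)² = 91² = 8281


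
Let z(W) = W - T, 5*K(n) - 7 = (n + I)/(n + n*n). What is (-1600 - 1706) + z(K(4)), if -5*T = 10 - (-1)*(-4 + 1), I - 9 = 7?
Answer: -3303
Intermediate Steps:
I = 16 (I = 9 + 7 = 16)
K(n) = 7/5 + (16 + n)/(5*(n + n**2)) (K(n) = 7/5 + ((n + 16)/(n + n*n))/5 = 7/5 + ((16 + n)/(n + n**2))/5 = 7/5 + (16 + n)/(5*(n + n**2)))
T = -7/5 (T = -(10 - (-1)*(-4 + 1))/5 = -(10 - (-1)*(-3))/5 = -(10 - 1*3)/5 = -(10 - 3)/5 = -1/5*7 = -7/5 ≈ -1.4000)
z(W) = 7/5 + W (z(W) = W - 1*(-7/5) = W + 7/5 = 7/5 + W)
(-1600 - 1706) + z(K(4)) = (-1600 - 1706) + (7/5 + (1/5)*(16 + 7*4**2 + 8*4)/(4*(1 + 4))) = -3306 + (7/5 + (1/5)*(1/4)*(16 + 7*16 + 32)/5) = -3306 + (7/5 + (1/5)*(1/4)*(1/5)*(16 + 112 + 32)) = -3306 + (7/5 + (1/5)*(1/4)*(1/5)*160) = -3306 + (7/5 + 8/5) = -3306 + 3 = -3303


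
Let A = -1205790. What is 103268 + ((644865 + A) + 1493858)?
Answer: 1036201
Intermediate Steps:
103268 + ((644865 + A) + 1493858) = 103268 + ((644865 - 1205790) + 1493858) = 103268 + (-560925 + 1493858) = 103268 + 932933 = 1036201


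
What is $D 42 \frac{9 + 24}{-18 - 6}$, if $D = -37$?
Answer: $\frac{8547}{4} \approx 2136.8$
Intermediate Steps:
$D 42 \frac{9 + 24}{-18 - 6} = \left(-37\right) 42 \frac{9 + 24}{-18 - 6} = - 1554 \frac{33}{-24} = - 1554 \cdot 33 \left(- \frac{1}{24}\right) = \left(-1554\right) \left(- \frac{11}{8}\right) = \frac{8547}{4}$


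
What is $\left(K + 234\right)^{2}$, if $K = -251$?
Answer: $289$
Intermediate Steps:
$\left(K + 234\right)^{2} = \left(-251 + 234\right)^{2} = \left(-17\right)^{2} = 289$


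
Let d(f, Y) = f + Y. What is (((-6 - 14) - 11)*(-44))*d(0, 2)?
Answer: 2728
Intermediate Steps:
d(f, Y) = Y + f
(((-6 - 14) - 11)*(-44))*d(0, 2) = (((-6 - 14) - 11)*(-44))*(2 + 0) = ((-20 - 11)*(-44))*2 = -31*(-44)*2 = 1364*2 = 2728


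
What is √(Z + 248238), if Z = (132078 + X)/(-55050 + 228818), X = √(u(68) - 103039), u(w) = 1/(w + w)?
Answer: √(2166242346251040624 + 738514*I*√476452302)/2954056 ≈ 498.24 + 1.8538e-6*I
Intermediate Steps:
u(w) = 1/(2*w)
X = I*√476452302/68 (X = √((½)/68 - 103039) = √((½)*(1/68) - 103039) = √(1/136 - 103039) = √(-14013303/136) = I*√476452302/68 ≈ 321.0*I)
Z = 66039/86884 + I*√476452302/11816224 (Z = (132078 + I*√476452302/68)/(-55050 + 228818) = (132078 + I*√476452302/68)/173768 = (132078 + I*√476452302/68)*(1/173768) = 66039/86884 + I*√476452302/11816224 ≈ 0.76008 + 0.0018473*I)
√(Z + 248238) = √((66039/86884 + I*√476452302/11816224) + 248238) = √(21567976431/86884 + I*√476452302/11816224)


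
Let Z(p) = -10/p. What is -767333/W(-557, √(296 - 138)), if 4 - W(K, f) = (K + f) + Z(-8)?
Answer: -981747764/715799 - 1753904*√158/715799 ≈ -1402.3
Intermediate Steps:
W(K, f) = 11/4 - K - f (W(K, f) = 4 - ((K + f) - 10/(-8)) = 4 - ((K + f) - 10*(-⅛)) = 4 - ((K + f) + 5/4) = 4 - (5/4 + K + f) = 4 + (-5/4 - K - f) = 11/4 - K - f)
-767333/W(-557, √(296 - 138)) = -767333/(11/4 - 1*(-557) - √(296 - 138)) = -767333/(11/4 + 557 - √158) = -767333/(2239/4 - √158)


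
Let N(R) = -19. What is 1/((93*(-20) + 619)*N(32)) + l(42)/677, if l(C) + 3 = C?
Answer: 920258/15962983 ≈ 0.057649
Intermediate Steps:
l(C) = -3 + C
1/((93*(-20) + 619)*N(32)) + l(42)/677 = 1/((93*(-20) + 619)*(-19)) + (-3 + 42)/677 = -1/19/(-1860 + 619) + 39*(1/677) = -1/19/(-1241) + 39/677 = -1/1241*(-1/19) + 39/677 = 1/23579 + 39/677 = 920258/15962983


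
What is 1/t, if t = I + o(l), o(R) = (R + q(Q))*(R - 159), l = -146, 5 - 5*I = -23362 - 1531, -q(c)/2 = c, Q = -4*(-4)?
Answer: 5/296348 ≈ 1.6872e-5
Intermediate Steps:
Q = 16
q(c) = -2*c
I = 24898/5 (I = 1 - (-23362 - 1531)/5 = 1 - 1/5*(-24893) = 1 + 24893/5 = 24898/5 ≈ 4979.6)
o(R) = (-159 + R)*(-32 + R) (o(R) = (R - 2*16)*(R - 159) = (R - 32)*(-159 + R) = (-32 + R)*(-159 + R) = (-159 + R)*(-32 + R))
t = 296348/5 (t = 24898/5 + (5088 + (-146)**2 - 191*(-146)) = 24898/5 + (5088 + 21316 + 27886) = 24898/5 + 54290 = 296348/5 ≈ 59270.)
1/t = 1/(296348/5) = 5/296348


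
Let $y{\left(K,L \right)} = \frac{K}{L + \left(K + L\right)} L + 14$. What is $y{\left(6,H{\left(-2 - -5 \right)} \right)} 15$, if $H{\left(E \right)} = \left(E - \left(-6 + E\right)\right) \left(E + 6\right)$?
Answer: $\frac{4800}{19} \approx 252.63$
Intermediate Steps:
$H{\left(E \right)} = 36 + 6 E$ ($H{\left(E \right)} = 6 \left(6 + E\right) = 36 + 6 E$)
$y{\left(K,L \right)} = 14 + \frac{K L}{K + 2 L}$ ($y{\left(K,L \right)} = \frac{K}{K + 2 L} L + 14 = \frac{K L}{K + 2 L} + 14 = 14 + \frac{K L}{K + 2 L}$)
$y{\left(6,H{\left(-2 - -5 \right)} \right)} 15 = \frac{14 \cdot 6 + 28 \left(36 + 6 \left(-2 - -5\right)\right) + 6 \left(36 + 6 \left(-2 - -5\right)\right)}{6 + 2 \left(36 + 6 \left(-2 - -5\right)\right)} 15 = \frac{84 + 28 \left(36 + 6 \left(-2 + 5\right)\right) + 6 \left(36 + 6 \left(-2 + 5\right)\right)}{6 + 2 \left(36 + 6 \left(-2 + 5\right)\right)} 15 = \frac{84 + 28 \left(36 + 6 \cdot 3\right) + 6 \left(36 + 6 \cdot 3\right)}{6 + 2 \left(36 + 6 \cdot 3\right)} 15 = \frac{84 + 28 \left(36 + 18\right) + 6 \left(36 + 18\right)}{6 + 2 \left(36 + 18\right)} 15 = \frac{84 + 28 \cdot 54 + 6 \cdot 54}{6 + 2 \cdot 54} \cdot 15 = \frac{84 + 1512 + 324}{6 + 108} \cdot 15 = \frac{1}{114} \cdot 1920 \cdot 15 = \frac{320}{19} \cdot 15 = \frac{4800}{19}$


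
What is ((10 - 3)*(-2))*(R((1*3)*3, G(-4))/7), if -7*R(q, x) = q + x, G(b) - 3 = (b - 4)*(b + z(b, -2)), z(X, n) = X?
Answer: 152/7 ≈ 21.714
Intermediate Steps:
G(b) = 3 + 2*b*(-4 + b) (G(b) = 3 + (b - 4)*(b + b) = 3 + (-4 + b)*(2*b) = 3 + 2*b*(-4 + b))
R(q, x) = -q/7 - x/7 (R(q, x) = -(q + x)/7 = -q/7 - x/7)
((10 - 3)*(-2))*(R((1*3)*3, G(-4))/7) = ((10 - 3)*(-2))*((-1*3*3/7 - (3 - 8*(-4) + 2*(-4)²)/7)/7) = (7*(-2))*((-3*3/7 - (3 + 32 + 2*16)/7)*(⅐)) = -14*(-⅐*9 - (3 + 32 + 32)/7)/7 = -14*(-9/7 - ⅐*67)/7 = -14*(-9/7 - 67/7)/7 = -(-152)/7 = -14*(-76/49) = 152/7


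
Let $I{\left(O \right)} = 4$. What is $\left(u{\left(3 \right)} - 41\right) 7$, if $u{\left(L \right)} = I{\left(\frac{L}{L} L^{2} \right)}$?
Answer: $-259$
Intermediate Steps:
$u{\left(L \right)} = 4$
$\left(u{\left(3 \right)} - 41\right) 7 = \left(4 - 41\right) 7 = \left(-37\right) 7 = -259$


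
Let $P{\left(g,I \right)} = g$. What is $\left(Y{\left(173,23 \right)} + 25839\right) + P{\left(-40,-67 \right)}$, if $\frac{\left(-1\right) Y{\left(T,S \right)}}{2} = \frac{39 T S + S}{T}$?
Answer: $\frac{4152819}{173} \approx 24005.0$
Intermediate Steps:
$Y{\left(T,S \right)} = - \frac{2 \left(S + 39 S T\right)}{T}$ ($Y{\left(T,S \right)} = - 2 \frac{39 T S + S}{T} = - 2 \frac{39 S T + S}{T} = - 2 \frac{S + 39 S T}{T} = - \frac{2 \left(S + 39 S T\right)}{T}$)
$\left(Y{\left(173,23 \right)} + 25839\right) + P{\left(-40,-67 \right)} = \left(\left(\left(-78\right) 23 - \frac{46}{173}\right) + 25839\right) - 40 = \left(\left(-1794 - 46 \cdot \frac{1}{173}\right) + 25839\right) - 40 = \left(\left(-1794 - \frac{46}{173}\right) + 25839\right) - 40 = \left(- \frac{310408}{173} + 25839\right) - 40 = \frac{4159739}{173} - 40 = \frac{4152819}{173}$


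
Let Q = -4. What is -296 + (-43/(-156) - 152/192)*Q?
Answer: -22927/78 ≈ -293.94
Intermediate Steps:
-296 + (-43/(-156) - 152/192)*Q = -296 + (-43/(-156) - 152/192)*(-4) = -296 + (-43*(-1/156) - 152*1/192)*(-4) = -296 + (43/156 - 19/24)*(-4) = -296 - 161/312*(-4) = -296 + 161/78 = -22927/78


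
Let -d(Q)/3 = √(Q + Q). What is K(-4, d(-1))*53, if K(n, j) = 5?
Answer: 265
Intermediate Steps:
d(Q) = -3*√2*√Q (d(Q) = -3*√(Q + Q) = -3*√2*√Q)
K(-4, d(-1))*53 = 5*53 = 265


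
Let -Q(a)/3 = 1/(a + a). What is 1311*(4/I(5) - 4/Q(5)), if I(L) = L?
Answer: 92644/5 ≈ 18529.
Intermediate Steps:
Q(a) = -3/(2*a) (Q(a) = -3/(a + a) = -3*1/(2*a) = -3/(2*a))
1311*(4/I(5) - 4/Q(5)) = 1311*(4/5 - 4/((-3/2/5))) = 1311*(4*(⅕) - 4/((-3/2*⅕))) = 1311*(⅘ - 4/(-3/10)) = 1311*(⅘ - 4*(-10/3)) = 1311*(⅘ + 40/3) = 1311*(212/15) = 92644/5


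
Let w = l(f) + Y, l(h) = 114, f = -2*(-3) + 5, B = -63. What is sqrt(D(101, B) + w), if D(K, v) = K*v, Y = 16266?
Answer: 3*sqrt(1113) ≈ 100.08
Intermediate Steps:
f = 11 (f = 6 + 5 = 11)
w = 16380 (w = 114 + 16266 = 16380)
sqrt(D(101, B) + w) = sqrt(101*(-63) + 16380) = sqrt(-6363 + 16380) = sqrt(10017) = 3*sqrt(1113)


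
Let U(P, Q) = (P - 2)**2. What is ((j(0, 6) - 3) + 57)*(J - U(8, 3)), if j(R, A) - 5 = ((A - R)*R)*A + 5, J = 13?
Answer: -1472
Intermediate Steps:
U(P, Q) = (-2 + P)**2
j(R, A) = 10 + A*R*(A - R) (j(R, A) = 5 + (((A - R)*R)*A + 5) = 5 + ((R*(A - R))*A + 5) = 5 + (A*R*(A - R) + 5) = 5 + (5 + A*R*(A - R)) = 10 + A*R*(A - R))
((j(0, 6) - 3) + 57)*(J - U(8, 3)) = (((10 + 0*6**2 - 1*6*0**2) - 3) + 57)*(13 - (-2 + 8)**2) = (((10 + 0*36 - 1*6*0) - 3) + 57)*(13 - 1*6**2) = (((10 + 0 + 0) - 3) + 57)*(13 - 1*36) = ((10 - 3) + 57)*(13 - 36) = (7 + 57)*(-23) = 64*(-23) = -1472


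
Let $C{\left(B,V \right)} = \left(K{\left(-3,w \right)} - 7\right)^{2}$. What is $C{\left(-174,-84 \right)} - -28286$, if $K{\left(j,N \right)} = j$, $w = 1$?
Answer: $28386$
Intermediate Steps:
$C{\left(B,V \right)} = 100$ ($C{\left(B,V \right)} = \left(-3 - 7\right)^{2} = \left(-10\right)^{2} = 100$)
$C{\left(-174,-84 \right)} - -28286 = 100 - -28286 = 100 + 28286 = 28386$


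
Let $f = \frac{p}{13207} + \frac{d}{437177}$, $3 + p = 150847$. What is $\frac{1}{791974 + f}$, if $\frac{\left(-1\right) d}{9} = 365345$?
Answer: $\frac{5773796639}{4572719338900039} \approx 1.2627 \cdot 10^{-6}$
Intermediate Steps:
$p = 150844$ ($p = -3 + 150847 = 150844$)
$d = -3288105$ ($d = \left(-9\right) 365345 = -3288105$)
$f = \frac{22519524653}{5773796639}$ ($f = \frac{150844}{13207} - \frac{3288105}{437177} = \frac{22519524653}{5773796639} \approx 3.9003$)
$\frac{1}{791974 + f} = \frac{1}{791974 + \frac{22519524653}{5773796639}} = \frac{1}{\frac{4572719338900039}{5773796639}} = \frac{5773796639}{4572719338900039}$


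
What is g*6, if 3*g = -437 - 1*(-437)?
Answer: 0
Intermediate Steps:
g = 0 (g = (-437 - 1*(-437))/3 = (-437 + 437)/3 = (⅓)*0 = 0)
g*6 = 0*6 = 0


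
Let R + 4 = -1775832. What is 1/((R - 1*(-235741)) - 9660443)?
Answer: -1/11200538 ≈ -8.9281e-8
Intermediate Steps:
R = -1775836 (R = -4 - 1775832 = -1775836)
1/((R - 1*(-235741)) - 9660443) = 1/((-1775836 - 1*(-235741)) - 9660443) = 1/((-1775836 + 235741) - 9660443) = 1/(-1540095 - 9660443) = 1/(-11200538) = -1/11200538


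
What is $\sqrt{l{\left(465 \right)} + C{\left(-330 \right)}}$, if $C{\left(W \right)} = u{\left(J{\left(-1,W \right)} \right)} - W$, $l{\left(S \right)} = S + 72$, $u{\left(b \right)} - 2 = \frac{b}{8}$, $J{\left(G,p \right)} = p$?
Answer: $\frac{\sqrt{3311}}{2} \approx 28.771$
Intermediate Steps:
$u{\left(b \right)} = 2 + \frac{b}{8}$
$l{\left(S \right)} = 72 + S$
$C{\left(W \right)} = 2 - \frac{7 W}{8}$ ($C{\left(W \right)} = \left(2 + \frac{W}{8}\right) - W = 2 - \frac{7 W}{8}$)
$\sqrt{l{\left(465 \right)} + C{\left(-330 \right)}} = \sqrt{\left(72 + 465\right) + \left(2 - - \frac{1155}{4}\right)} = \sqrt{537 + \left(2 + \frac{1155}{4}\right)} = \sqrt{537 + \frac{1163}{4}} = \sqrt{\frac{3311}{4}} = \frac{\sqrt{3311}}{2}$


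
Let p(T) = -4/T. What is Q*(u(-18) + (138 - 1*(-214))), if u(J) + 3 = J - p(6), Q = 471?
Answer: 156215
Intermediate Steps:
u(J) = -7/3 + J (u(J) = -3 + (J - (-4)/6) = -3 + (J - 1*(-⅔)) = -3 + (J + ⅔) = -3 + (⅔ + J) = -7/3 + J)
Q*(u(-18) + (138 - 1*(-214))) = 471*((-7/3 - 18) + (138 - 1*(-214))) = 471*(-61/3 + (138 + 214)) = 471*(-61/3 + 352) = 471*(995/3) = 156215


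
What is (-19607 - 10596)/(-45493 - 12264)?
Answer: 30203/57757 ≈ 0.52293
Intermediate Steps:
(-19607 - 10596)/(-45493 - 12264) = -30203/(-57757) = -30203*(-1/57757) = 30203/57757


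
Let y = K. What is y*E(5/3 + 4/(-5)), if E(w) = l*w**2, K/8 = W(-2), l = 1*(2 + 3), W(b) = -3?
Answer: -1352/15 ≈ -90.133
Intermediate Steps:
l = 5 (l = 1*5 = 5)
K = -24 (K = 8*(-3) = -24)
y = -24
E(w) = 5*w**2
y*E(5/3 + 4/(-5)) = -120*(5/3 + 4/(-5))**2 = -120*(5*(1/3) + 4*(-1/5))**2 = -120*(5/3 - 4/5)**2 = -120*(13/15)**2 = -120*169/225 = -24*169/45 = -1352/15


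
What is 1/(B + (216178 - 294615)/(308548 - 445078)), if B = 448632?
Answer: 136530/61251805397 ≈ 2.2290e-6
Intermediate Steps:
1/(B + (216178 - 294615)/(308548 - 445078)) = 1/(448632 + (216178 - 294615)/(308548 - 445078)) = 1/(448632 - 78437/(-136530)) = 1/(448632 - 78437*(-1/136530)) = 1/(448632 + 78437/136530) = 1/(61251805397/136530) = 136530/61251805397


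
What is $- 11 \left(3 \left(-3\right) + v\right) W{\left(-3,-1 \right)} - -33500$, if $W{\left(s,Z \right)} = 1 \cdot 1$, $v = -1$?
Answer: $33610$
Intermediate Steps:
$W{\left(s,Z \right)} = 1$
$- 11 \left(3 \left(-3\right) + v\right) W{\left(-3,-1 \right)} - -33500 = - 11 \left(3 \left(-3\right) - 1\right) 1 - -33500 = - 11 \left(-9 - 1\right) 1 + 33500 = \left(-11\right) \left(-10\right) 1 + 33500 = 110 \cdot 1 + 33500 = 110 + 33500 = 33610$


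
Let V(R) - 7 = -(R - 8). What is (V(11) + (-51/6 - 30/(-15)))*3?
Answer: -15/2 ≈ -7.5000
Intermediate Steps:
V(R) = 15 - R (V(R) = 7 - (R - 8) = 7 - (-8 + R) = 7 + (8 - R) = 15 - R)
(V(11) + (-51/6 - 30/(-15)))*3 = ((15 - 1*11) + (-51/6 - 30/(-15)))*3 = ((15 - 11) + (-51*⅙ - 30*(-1/15)))*3 = (4 + (-17/2 + 2))*3 = (4 - 13/2)*3 = -5/2*3 = -15/2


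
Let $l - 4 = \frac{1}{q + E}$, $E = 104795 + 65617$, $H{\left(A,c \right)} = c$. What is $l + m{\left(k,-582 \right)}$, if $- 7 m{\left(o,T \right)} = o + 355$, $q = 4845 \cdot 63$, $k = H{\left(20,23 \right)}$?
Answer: $- \frac{23782349}{475647} \approx -50.0$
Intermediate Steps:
$k = 23$
$q = 305235$
$E = 170412$
$m{\left(o,T \right)} = - \frac{355}{7} - \frac{o}{7}$ ($m{\left(o,T \right)} = - \frac{o + 355}{7} = - \frac{355 + o}{7} = - \frac{355}{7} - \frac{o}{7}$)
$l = \frac{1902589}{475647}$ ($l = 4 + \frac{1}{305235 + 170412} = 4 + \frac{1}{475647} = \frac{1902589}{475647} \approx 4.0$)
$l + m{\left(k,-582 \right)} = \frac{1902589}{475647} - 54 = - \frac{23782349}{475647}$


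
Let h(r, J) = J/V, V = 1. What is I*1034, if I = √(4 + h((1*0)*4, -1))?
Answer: 1034*√3 ≈ 1790.9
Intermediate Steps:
h(r, J) = J (h(r, J) = J/1 = J*1 = J)
I = √3 (I = √(4 - 1) = √3 ≈ 1.7320)
I*1034 = √3*1034 = 1034*√3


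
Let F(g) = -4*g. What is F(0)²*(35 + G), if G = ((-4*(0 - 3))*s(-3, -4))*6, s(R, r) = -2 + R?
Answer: 0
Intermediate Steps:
G = -360 (G = ((-4*(0 - 3))*(-2 - 3))*6 = (-4*(-3)*(-5))*6 = (12*(-5))*6 = -60*6 = -360)
F(0)²*(35 + G) = (-4*0)²*(35 - 360) = 0²*(-325) = 0*(-325) = 0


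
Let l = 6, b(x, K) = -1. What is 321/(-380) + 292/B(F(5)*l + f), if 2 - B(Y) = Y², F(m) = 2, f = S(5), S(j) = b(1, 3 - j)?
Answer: -149159/45220 ≈ -3.2985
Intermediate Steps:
S(j) = -1
f = -1
B(Y) = 2 - Y²
321/(-380) + 292/B(F(5)*l + f) = 321/(-380) + 292/(2 - (2*6 - 1)²) = 321*(-1/380) + 292/(2 - (12 - 1)²) = -321/380 + 292/(2 - 1*11²) = -321/380 + 292/(2 - 1*121) = -321/380 + 292/(2 - 121) = -321/380 + 292/(-119) = -321/380 + 292*(-1/119) = -321/380 - 292/119 = -149159/45220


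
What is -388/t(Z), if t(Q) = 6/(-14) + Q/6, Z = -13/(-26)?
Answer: 32592/29 ≈ 1123.9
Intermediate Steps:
Z = ½ (Z = -13*(-1/26) = ½ ≈ 0.50000)
t(Q) = -3/7 + Q/6 (t(Q) = 6*(-1/14) + Q*(⅙) = -3/7 + Q/6)
-388/t(Z) = -388/(-3/7 + (⅙)*(½)) = -388/(-3/7 + 1/12) = -388/(-29/84) = -388*(-84/29) = 32592/29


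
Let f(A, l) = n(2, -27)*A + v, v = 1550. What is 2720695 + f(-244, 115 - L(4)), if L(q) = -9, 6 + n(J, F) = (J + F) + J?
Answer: 2729321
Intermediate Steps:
n(J, F) = -6 + F + 2*J (n(J, F) = -6 + ((J + F) + J) = -6 + ((F + J) + J) = -6 + (F + 2*J) = -6 + F + 2*J)
f(A, l) = 1550 - 29*A (f(A, l) = (-6 - 27 + 2*2)*A + 1550 = (-6 - 27 + 4)*A + 1550 = -29*A + 1550 = 1550 - 29*A)
2720695 + f(-244, 115 - L(4)) = 2720695 + (1550 - 29*(-244)) = 2720695 + (1550 + 7076) = 2720695 + 8626 = 2729321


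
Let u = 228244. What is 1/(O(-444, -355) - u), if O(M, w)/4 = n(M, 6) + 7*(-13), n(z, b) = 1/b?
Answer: -3/685822 ≈ -4.3743e-6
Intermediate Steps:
O(M, w) = -1090/3 (O(M, w) = 4*(1/6 + 7*(-13)) = 4*(1/6 - 91) = 4*(-545/6) = -1090/3)
1/(O(-444, -355) - u) = 1/(-1090/3 - 1*228244) = 1/(-1090/3 - 228244) = 1/(-685822/3) = -3/685822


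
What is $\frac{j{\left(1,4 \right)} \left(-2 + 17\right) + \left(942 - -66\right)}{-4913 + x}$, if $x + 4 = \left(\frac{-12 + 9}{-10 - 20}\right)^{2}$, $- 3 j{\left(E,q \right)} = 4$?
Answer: $- \frac{7600}{37823} \approx -0.20094$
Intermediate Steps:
$j{\left(E,q \right)} = - \frac{4}{3}$ ($j{\left(E,q \right)} = \left(- \frac{1}{3}\right) 4 = - \frac{4}{3}$)
$x = - \frac{399}{100}$ ($x = -4 + \left(\frac{-12 + 9}{-10 - 20}\right)^{2} = -4 + \left(- \frac{3}{-10 - 20}\right)^{2} = -4 + \left(- \frac{3}{-30}\right)^{2} = -4 + \left(\left(-3\right) \left(- \frac{1}{30}\right)\right)^{2} = -4 + \left(\frac{1}{10}\right)^{2} = -4 + \frac{1}{100} = - \frac{399}{100} \approx -3.99$)
$\frac{j{\left(1,4 \right)} \left(-2 + 17\right) + \left(942 - -66\right)}{-4913 + x} = \frac{- \frac{4 \left(-2 + 17\right)}{3} + \left(942 - -66\right)}{-4913 - \frac{399}{100}} = \frac{\left(- \frac{4}{3}\right) 15 + \left(942 + 66\right)}{- \frac{491699}{100}} = \left(-20 + 1008\right) \left(- \frac{100}{491699}\right) = 988 \left(- \frac{100}{491699}\right) = - \frac{7600}{37823}$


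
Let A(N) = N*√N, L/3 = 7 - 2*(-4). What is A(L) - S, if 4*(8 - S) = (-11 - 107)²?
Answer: 3473 + 135*√5 ≈ 3774.9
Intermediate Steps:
L = 45 (L = 3*(7 - 2*(-4)) = 3*(7 + 8) = 3*15 = 45)
A(N) = N^(3/2)
S = -3473 (S = 8 - (-11 - 107)²/4 = 8 - ¼*(-118)² = 8 - ¼*13924 = 8 - 3481 = -3473)
A(L) - S = 45^(3/2) - 1*(-3473) = 135*√5 + 3473 = 3473 + 135*√5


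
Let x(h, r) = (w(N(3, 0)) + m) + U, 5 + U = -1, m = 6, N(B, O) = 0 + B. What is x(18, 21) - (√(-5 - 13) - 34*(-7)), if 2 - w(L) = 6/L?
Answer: -238 - 3*I*√2 ≈ -238.0 - 4.2426*I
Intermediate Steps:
N(B, O) = B
w(L) = 2 - 6/L
U = -6 (U = -5 - 1 = -6)
x(h, r) = 0 (x(h, r) = ((2 - 6/3) + 6) - 6 = ((2 - 6*⅓) + 6) - 6 = ((2 - 2) + 6) - 6 = (0 + 6) - 6 = 6 - 6 = 0)
x(18, 21) - (√(-5 - 13) - 34*(-7)) = 0 - (√(-5 - 13) - 34*(-7)) = 0 - (√(-18) + 238) = 0 - (3*I*√2 + 238) = 0 - (238 + 3*I*√2) = 0 + (-238 - 3*I*√2) = -238 - 3*I*√2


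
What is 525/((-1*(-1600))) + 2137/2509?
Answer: 189457/160576 ≈ 1.1799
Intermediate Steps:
525/((-1*(-1600))) + 2137/2509 = 525/1600 + 2137*(1/2509) = 525*(1/1600) + 2137/2509 = 21/64 + 2137/2509 = 189457/160576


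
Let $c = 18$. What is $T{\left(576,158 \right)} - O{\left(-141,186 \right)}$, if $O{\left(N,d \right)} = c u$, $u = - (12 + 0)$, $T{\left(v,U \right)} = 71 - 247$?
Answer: $40$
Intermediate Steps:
$T{\left(v,U \right)} = -176$
$u = -12$ ($u = \left(-1\right) 12 = -12$)
$O{\left(N,d \right)} = -216$ ($O{\left(N,d \right)} = 18 \left(-12\right) = -216$)
$T{\left(576,158 \right)} - O{\left(-141,186 \right)} = -176 - -216 = -176 + 216 = 40$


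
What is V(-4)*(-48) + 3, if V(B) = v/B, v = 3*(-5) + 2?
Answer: -153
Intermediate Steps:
v = -13 (v = -15 + 2 = -13)
V(B) = -13/B
V(-4)*(-48) + 3 = -13/(-4)*(-48) + 3 = -13*(-1/4)*(-48) + 3 = (13/4)*(-48) + 3 = -156 + 3 = -153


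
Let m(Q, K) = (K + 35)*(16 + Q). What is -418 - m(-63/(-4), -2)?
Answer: -5863/4 ≈ -1465.8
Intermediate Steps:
m(Q, K) = (16 + Q)*(35 + K) (m(Q, K) = (35 + K)*(16 + Q) = (16 + Q)*(35 + K))
-418 - m(-63/(-4), -2) = -418 - (560 + 16*(-2) + 35*(-63/(-4)) - (-126)/(-4)) = -418 - (560 - 32 + 35*(-63*(-¼)) - (-126)*(-1)/4) = -418 - (560 - 32 + 35*(63/4) - 2*63/4) = -418 - (560 - 32 + 2205/4 - 63/2) = -418 - 1*4191/4 = -418 - 4191/4 = -5863/4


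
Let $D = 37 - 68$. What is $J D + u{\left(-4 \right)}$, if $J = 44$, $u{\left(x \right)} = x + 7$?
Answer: $-1361$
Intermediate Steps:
$u{\left(x \right)} = 7 + x$
$D = -31$
$J D + u{\left(-4 \right)} = 44 \left(-31\right) + \left(7 - 4\right) = -1364 + 3 = -1361$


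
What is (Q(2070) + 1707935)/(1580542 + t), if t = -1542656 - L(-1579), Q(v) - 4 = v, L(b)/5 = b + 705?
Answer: 1710009/42256 ≈ 40.468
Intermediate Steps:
L(b) = 3525 + 5*b (L(b) = 5*(b + 705) = 5*(705 + b) = 3525 + 5*b)
Q(v) = 4 + v
t = -1538286 (t = -1542656 - (3525 + 5*(-1579)) = -1542656 - (3525 - 7895) = -1542656 - 1*(-4370) = -1542656 + 4370 = -1538286)
(Q(2070) + 1707935)/(1580542 + t) = ((4 + 2070) + 1707935)/(1580542 - 1538286) = (2074 + 1707935)/42256 = 1710009*(1/42256) = 1710009/42256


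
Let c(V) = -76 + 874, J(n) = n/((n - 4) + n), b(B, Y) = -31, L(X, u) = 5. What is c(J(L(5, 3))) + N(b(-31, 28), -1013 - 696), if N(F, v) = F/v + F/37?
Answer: 50408102/63233 ≈ 797.18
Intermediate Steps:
J(n) = n/(-4 + 2*n) (J(n) = n/((-4 + n) + n) = n/(-4 + 2*n))
c(V) = 798
N(F, v) = F/37 + F/v (N(F, v) = F/v + F*(1/37) = F/v + F/37 = F/37 + F/v)
c(J(L(5, 3))) + N(b(-31, 28), -1013 - 696) = 798 + ((1/37)*(-31) - 31/(-1013 - 696)) = 798 + (-31/37 - 31/(-1709)) = 798 + (-31/37 - 31*(-1/1709)) = 798 + (-31/37 + 31/1709) = 798 - 51832/63233 = 50408102/63233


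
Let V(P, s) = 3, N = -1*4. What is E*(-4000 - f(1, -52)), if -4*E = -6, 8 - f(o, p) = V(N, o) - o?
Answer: -6009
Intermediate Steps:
N = -4
f(o, p) = 5 + o (f(o, p) = 8 - (3 - o) = 8 + (-3 + o) = 5 + o)
E = 3/2 (E = -¼*(-6) = 3/2 ≈ 1.5000)
E*(-4000 - f(1, -52)) = 3*(-4000 - (5 + 1))/2 = 3*(-4000 - 1*6)/2 = 3*(-4000 - 6)/2 = (3/2)*(-4006) = -6009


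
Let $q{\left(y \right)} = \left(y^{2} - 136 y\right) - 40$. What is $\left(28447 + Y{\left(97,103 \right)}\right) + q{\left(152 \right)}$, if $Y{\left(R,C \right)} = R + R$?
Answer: $31033$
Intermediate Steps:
$q{\left(y \right)} = -40 + y^{2} - 136 y$
$Y{\left(R,C \right)} = 2 R$
$\left(28447 + Y{\left(97,103 \right)}\right) + q{\left(152 \right)} = \left(28447 + 2 \cdot 97\right) - \left(20712 - 23104\right) = \left(28447 + 194\right) - -2392 = 28641 + 2392 = 31033$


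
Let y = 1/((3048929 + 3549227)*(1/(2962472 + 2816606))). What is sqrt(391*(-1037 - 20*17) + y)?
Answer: I*sqrt(5859966840600231146)/3299078 ≈ 733.76*I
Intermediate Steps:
y = 2889539/3299078 (y = 1/(6598156*(1/5779078)) = (1/6598156)*5779078 = 2889539/3299078 ≈ 0.87586)
sqrt(391*(-1037 - 20*17) + y) = sqrt(391*(-1037 - 20*17) + 2889539/3299078) = sqrt(391*(-1037 - 340) + 2889539/3299078) = sqrt(391*(-1377) + 2889539/3299078) = sqrt(-538407 + 2889539/3299078) = sqrt(-1776243799207/3299078) = I*sqrt(5859966840600231146)/3299078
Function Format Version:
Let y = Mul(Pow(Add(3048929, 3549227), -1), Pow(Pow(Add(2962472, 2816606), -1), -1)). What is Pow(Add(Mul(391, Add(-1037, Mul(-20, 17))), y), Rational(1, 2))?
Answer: Mul(Rational(1, 3299078), I, Pow(5859966840600231146, Rational(1, 2))) ≈ Mul(733.76, I)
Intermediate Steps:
y = Rational(2889539, 3299078) (y = Mul(Pow(6598156, -1), Pow(Pow(5779078, -1), -1)) = Mul(Rational(1, 6598156), Pow(Rational(1, 5779078), -1)) = Mul(Rational(1, 6598156), 5779078) = Rational(2889539, 3299078) ≈ 0.87586)
Pow(Add(Mul(391, Add(-1037, Mul(-20, 17))), y), Rational(1, 2)) = Pow(Add(Mul(391, Add(-1037, Mul(-20, 17))), Rational(2889539, 3299078)), Rational(1, 2)) = Pow(Add(Mul(391, Add(-1037, -340)), Rational(2889539, 3299078)), Rational(1, 2)) = Pow(Add(Mul(391, -1377), Rational(2889539, 3299078)), Rational(1, 2)) = Pow(Add(-538407, Rational(2889539, 3299078)), Rational(1, 2)) = Pow(Rational(-1776243799207, 3299078), Rational(1, 2)) = Mul(Rational(1, 3299078), I, Pow(5859966840600231146, Rational(1, 2)))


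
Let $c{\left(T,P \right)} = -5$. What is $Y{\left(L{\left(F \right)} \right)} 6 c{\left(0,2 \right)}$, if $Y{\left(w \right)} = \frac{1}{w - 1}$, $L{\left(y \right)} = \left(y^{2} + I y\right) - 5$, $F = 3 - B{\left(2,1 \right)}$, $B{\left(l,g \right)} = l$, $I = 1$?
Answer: $\frac{15}{2} \approx 7.5$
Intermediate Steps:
$F = 1$ ($F = 3 - 2 = 1$)
$L{\left(y \right)} = -5 + y + y^{2}$ ($L{\left(y \right)} = \left(y^{2} + 1 y\right) - 5 = \left(y^{2} + y\right) - 5 = \left(y + y^{2}\right) - 5 = -5 + y + y^{2}$)
$Y{\left(w \right)} = \frac{1}{-1 + w}$
$Y{\left(L{\left(F \right)} \right)} 6 c{\left(0,2 \right)} = \frac{1}{-1 + \left(-5 + 1 + 1^{2}\right)} 6 \left(-5\right) = \frac{1}{-1 + \left(-5 + 1 + 1\right)} 6 \left(-5\right) = \frac{1}{-1 - 3} \cdot 6 \left(-5\right) = \frac{1}{-4} \cdot 6 \left(-5\right) = \left(- \frac{1}{4}\right) 6 \left(-5\right) = \left(- \frac{3}{2}\right) \left(-5\right) = \frac{15}{2}$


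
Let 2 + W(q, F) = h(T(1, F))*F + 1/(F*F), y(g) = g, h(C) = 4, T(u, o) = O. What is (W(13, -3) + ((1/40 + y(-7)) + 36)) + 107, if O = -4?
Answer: 43969/360 ≈ 122.14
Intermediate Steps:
T(u, o) = -4
W(q, F) = -2 + F**(-2) + 4*F (W(q, F) = -2 + (4*F + 1/(F*F)) = -2 + (4*F + F**(-2)) = -2 + (F**(-2) + 4*F) = -2 + F**(-2) + 4*F)
(W(13, -3) + ((1/40 + y(-7)) + 36)) + 107 = ((-2 + (-3)**(-2) + 4*(-3)) + ((1/40 - 7) + 36)) + 107 = ((-2 + 1/9 - 12) + ((1/40 - 7) + 36)) + 107 = (-125/9 + (-279/40 + 36)) + 107 = (-125/9 + 1161/40) + 107 = 5449/360 + 107 = 43969/360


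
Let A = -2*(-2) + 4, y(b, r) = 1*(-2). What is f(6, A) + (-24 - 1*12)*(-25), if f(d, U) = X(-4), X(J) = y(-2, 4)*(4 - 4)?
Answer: 900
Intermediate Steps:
y(b, r) = -2
A = 8 (A = 4 + 4 = 8)
X(J) = 0 (X(J) = -2*(4 - 4) = -2*0 = 0)
f(d, U) = 0
f(6, A) + (-24 - 1*12)*(-25) = 0 + (-24 - 1*12)*(-25) = 0 + (-24 - 12)*(-25) = 0 - 36*(-25) = 0 + 900 = 900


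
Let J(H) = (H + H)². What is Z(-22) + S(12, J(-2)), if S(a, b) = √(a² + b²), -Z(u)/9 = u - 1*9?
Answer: 299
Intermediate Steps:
Z(u) = 81 - 9*u (Z(u) = -9*(u - 1*9) = -9*(u - 9) = -9*(-9 + u) = 81 - 9*u)
J(H) = 4*H² (J(H) = (2*H)² = 4*H²)
Z(-22) + S(12, J(-2)) = (81 - 9*(-22)) + √(12² + (4*(-2)²)²) = (81 + 198) + √(144 + (4*4)²) = 279 + √(144 + 16²) = 279 + √(144 + 256) = 279 + √400 = 279 + 20 = 299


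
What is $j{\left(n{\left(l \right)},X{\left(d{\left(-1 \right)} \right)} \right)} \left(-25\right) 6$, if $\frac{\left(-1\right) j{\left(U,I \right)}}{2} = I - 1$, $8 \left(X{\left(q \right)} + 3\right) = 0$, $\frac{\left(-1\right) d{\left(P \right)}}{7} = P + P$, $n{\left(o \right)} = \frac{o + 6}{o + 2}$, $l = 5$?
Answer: $-1200$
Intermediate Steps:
$n{\left(o \right)} = \frac{6 + o}{2 + o}$
$d{\left(P \right)} = - 14 P$ ($d{\left(P \right)} = - 7 \left(P + P\right) = - 7 \cdot 2 P = - 14 P$)
$X{\left(q \right)} = -3$ ($X{\left(q \right)} = -3 + \frac{1}{8} \cdot 0 = -3 + 0 = -3$)
$j{\left(U,I \right)} = 2 - 2 I$ ($j{\left(U,I \right)} = - 2 \left(I - 1\right) = - 2 \left(-1 + I\right) = 2 - 2 I$)
$j{\left(n{\left(l \right)},X{\left(d{\left(-1 \right)} \right)} \right)} \left(-25\right) 6 = \left(2 - -6\right) \left(-25\right) 6 = \left(2 + 6\right) \left(-25\right) 6 = 8 \left(-25\right) 6 = \left(-200\right) 6 = -1200$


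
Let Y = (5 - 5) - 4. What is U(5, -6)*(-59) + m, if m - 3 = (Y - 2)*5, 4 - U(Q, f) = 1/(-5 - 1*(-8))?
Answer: -730/3 ≈ -243.33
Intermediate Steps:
Y = -4 (Y = 0 - 4 = -4)
U(Q, f) = 11/3 (U(Q, f) = 4 - 1/(-5 - 1*(-8)) = 4 - 1/(-5 + 8) = 4 - 1/3 = 4 - 1*⅓ = 4 - ⅓ = 11/3)
m = -27 (m = 3 + (-4 - 2)*5 = 3 - 6*5 = 3 - 30 = -27)
U(5, -6)*(-59) + m = (11/3)*(-59) - 27 = -649/3 - 27 = -730/3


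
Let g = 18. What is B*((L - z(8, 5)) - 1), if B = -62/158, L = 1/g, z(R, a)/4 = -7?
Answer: -15097/1422 ≈ -10.617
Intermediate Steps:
z(R, a) = -28 (z(R, a) = 4*(-7) = -28)
L = 1/18 ≈ 0.055556
B = -31/79 (B = -62*1/158 = -31/79 ≈ -0.39241)
B*((L - z(8, 5)) - 1) = -31*((1/18 - 1*(-28)) - 1)/79 = -31*((1/18 + 28) - 1)/79 = -31*(505/18 - 1)/79 = -31/79*487/18 = -15097/1422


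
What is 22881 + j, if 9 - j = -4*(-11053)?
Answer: -21322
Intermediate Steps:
j = -44203 (j = 9 - (-4)*(-11053) = 9 - 1*44212 = 9 - 44212 = -44203)
22881 + j = 22881 - 44203 = -21322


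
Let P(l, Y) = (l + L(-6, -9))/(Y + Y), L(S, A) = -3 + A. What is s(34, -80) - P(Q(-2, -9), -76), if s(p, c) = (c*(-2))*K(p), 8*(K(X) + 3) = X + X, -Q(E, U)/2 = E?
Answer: 16719/19 ≈ 879.95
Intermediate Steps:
Q(E, U) = -2*E
K(X) = -3 + X/4 (K(X) = -3 + (X + X)/8 = -3 + (2*X)/8 = -3 + X/4)
s(p, c) = -2*c*(-3 + p/4) (s(p, c) = (c*(-2))*(-3 + p/4) = (-2*c)*(-3 + p/4) = -2*c*(-3 + p/4))
P(l, Y) = (-12 + l)/(2*Y) (P(l, Y) = (l + (-3 - 9))/(Y + Y) = (l - 12)/((2*Y)) = (-12 + l)*(1/(2*Y)) = (-12 + l)/(2*Y))
s(34, -80) - P(Q(-2, -9), -76) = (1/2)*(-80)*(12 - 1*34) - (-12 - 2*(-2))/(2*(-76)) = (1/2)*(-80)*(12 - 34) - (-1)*(-12 + 4)/(2*76) = (1/2)*(-80)*(-22) - (-1)*(-8)/(2*76) = 880 - 1*1/19 = 880 - 1/19 = 16719/19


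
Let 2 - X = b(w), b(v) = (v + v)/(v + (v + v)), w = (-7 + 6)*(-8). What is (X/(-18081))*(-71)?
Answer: 284/54243 ≈ 0.0052357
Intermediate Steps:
w = 8 (w = -1*(-8) = 8)
b(v) = ⅔ (b(v) = (2*v)/(v + 2*v) = (2*v)/((3*v)) = (2*v)*(1/(3*v)) = ⅔)
X = 4/3 (X = 2 - 1*⅔ = 2 - ⅔ = 4/3 ≈ 1.3333)
(X/(-18081))*(-71) = ((4/3)/(-18081))*(-71) = ((4/3)*(-1/18081))*(-71) = -4/54243*(-71) = 284/54243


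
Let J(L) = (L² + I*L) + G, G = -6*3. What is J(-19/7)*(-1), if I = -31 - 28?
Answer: -7326/49 ≈ -149.51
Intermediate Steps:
G = -18
I = -59
J(L) = -18 + L² - 59*L (J(L) = (L² - 59*L) - 18 = -18 + L² - 59*L)
J(-19/7)*(-1) = (-18 + (-19/7)² - (-1121)/7)*(-1) = (-18 + (-19*⅐)² - (-1121)/7)*(-1) = (-18 + (-19/7)² - 59*(-19/7))*(-1) = (-18 + 361/49 + 1121/7)*(-1) = (7326/49)*(-1) = -7326/49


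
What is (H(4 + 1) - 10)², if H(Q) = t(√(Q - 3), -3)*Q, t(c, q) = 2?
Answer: 0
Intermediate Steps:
H(Q) = 2*Q
(H(4 + 1) - 10)² = (2*(4 + 1) - 10)² = (2*5 - 10)² = (10 - 10)² = 0² = 0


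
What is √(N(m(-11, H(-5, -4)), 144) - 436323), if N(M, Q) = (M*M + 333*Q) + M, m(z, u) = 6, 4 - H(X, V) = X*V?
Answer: I*√388329 ≈ 623.16*I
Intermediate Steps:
H(X, V) = 4 - V*X (H(X, V) = 4 - X*V = 4 - V*X)
N(M, Q) = M + M² + 333*Q (N(M, Q) = (M² + 333*Q) + M = M + M² + 333*Q)
√(N(m(-11, H(-5, -4)), 144) - 436323) = √((6 + 6² + 333*144) - 436323) = √((6 + 36 + 47952) - 436323) = √(47994 - 436323) = √(-388329) = I*√388329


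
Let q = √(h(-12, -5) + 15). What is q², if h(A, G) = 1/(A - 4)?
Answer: 239/16 ≈ 14.938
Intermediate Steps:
h(A, G) = 1/(-4 + A)
q = √239/4 (q = √(1/(-4 - 12) + 15) = √(1/(-16) + 15) = √(-1/16 + 15) = √(239/16) = √239/4 ≈ 3.8649)
q² = (√239/4)² = 239/16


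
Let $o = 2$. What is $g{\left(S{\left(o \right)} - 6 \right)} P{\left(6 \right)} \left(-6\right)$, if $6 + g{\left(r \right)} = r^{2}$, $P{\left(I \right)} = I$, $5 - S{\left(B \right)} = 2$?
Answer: $-108$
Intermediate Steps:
$S{\left(B \right)} = 3$ ($S{\left(B \right)} = 5 - 2 = 3$)
$g{\left(r \right)} = -6 + r^{2}$
$g{\left(S{\left(o \right)} - 6 \right)} P{\left(6 \right)} \left(-6\right) = \left(-6 + \left(3 - 6\right)^{2}\right) 6 \left(-6\right) = \left(-6 + \left(-3\right)^{2}\right) 6 \left(-6\right) = \left(-6 + 9\right) 6 \left(-6\right) = 3 \cdot 6 \left(-6\right) = 18 \left(-6\right) = -108$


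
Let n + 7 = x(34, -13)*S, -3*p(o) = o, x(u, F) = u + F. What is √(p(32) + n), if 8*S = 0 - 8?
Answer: 2*I*√87/3 ≈ 6.2183*I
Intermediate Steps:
x(u, F) = F + u
p(o) = -o/3
S = -1 (S = (0 - 8)/8 = (⅛)*(-8) = -1)
n = -28 (n = -7 + (-13 + 34)*(-1) = -7 + 21*(-1) = -7 - 21 = -28)
√(p(32) + n) = √(-⅓*32 - 28) = √(-32/3 - 28) = √(-116/3) = 2*I*√87/3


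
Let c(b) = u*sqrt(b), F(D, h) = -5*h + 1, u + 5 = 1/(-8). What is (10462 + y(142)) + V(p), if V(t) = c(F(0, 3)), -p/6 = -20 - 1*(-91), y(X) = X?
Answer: 10604 - 41*I*sqrt(14)/8 ≈ 10604.0 - 19.176*I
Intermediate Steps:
u = -41/8 (u = -5 + 1/(-8) = -5 - 1/8 = -41/8 ≈ -5.1250)
p = -426 (p = -6*(-20 - 1*(-91)) = -6*(-20 + 91) = -6*71 = -426)
F(D, h) = 1 - 5*h
c(b) = -41*sqrt(b)/8
V(t) = -41*I*sqrt(14)/8 (V(t) = -41*sqrt(1 - 5*3)/8 = -41*sqrt(1 - 15)/8 = -41*I*sqrt(14)/8)
(10462 + y(142)) + V(p) = (10462 + 142) - 41*I*sqrt(14)/8 = 10604 - 41*I*sqrt(14)/8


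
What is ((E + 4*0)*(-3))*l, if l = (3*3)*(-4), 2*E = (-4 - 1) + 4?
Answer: -54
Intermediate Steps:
E = -1/2 (E = ((-4 - 1) + 4)/2 = (-5 + 4)/2 = (1/2)*(-1) = -1/2 ≈ -0.50000)
l = -36 (l = 9*(-4) = -36)
((E + 4*0)*(-3))*l = ((-1/2 + 4*0)*(-3))*(-36) = ((-1/2 + 0)*(-3))*(-36) = -1/2*(-3)*(-36) = (3/2)*(-36) = -54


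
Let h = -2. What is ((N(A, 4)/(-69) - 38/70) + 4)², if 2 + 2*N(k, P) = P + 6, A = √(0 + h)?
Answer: 67387681/5832225 ≈ 11.554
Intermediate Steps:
A = I*√2 (A = √(0 - 2) = √(-2) = I*√2 ≈ 1.4142*I)
N(k, P) = 2 + P/2 (N(k, P) = -1 + (P + 6)/2 = -1 + (6 + P)/2 = -1 + (3 + P/2) = 2 + P/2)
((N(A, 4)/(-69) - 38/70) + 4)² = (((2 + (½)*4)/(-69) - 38/70) + 4)² = (((2 + 2)*(-1/69) - 38*1/70) + 4)² = ((4*(-1/69) - 19/35) + 4)² = ((-4/69 - 19/35) + 4)² = (-1451/2415 + 4)² = (8209/2415)² = 67387681/5832225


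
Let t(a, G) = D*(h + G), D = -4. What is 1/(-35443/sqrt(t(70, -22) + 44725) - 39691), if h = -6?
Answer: -1779625367/70633854235348 + 35443*sqrt(44837)/70633854235348 ≈ -2.5089e-5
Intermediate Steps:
t(a, G) = 24 - 4*G (t(a, G) = -4*(-6 + G) = 24 - 4*G)
1/(-35443/sqrt(t(70, -22) + 44725) - 39691) = 1/(-35443/sqrt((24 - 4*(-22)) + 44725) - 39691) = 1/(-35443/sqrt((24 + 88) + 44725) - 39691) = 1/(-35443/sqrt(112 + 44725) - 39691) = 1/(-35443*sqrt(44837)/44837 - 39691) = 1/(-39691 - 35443*sqrt(44837)/44837)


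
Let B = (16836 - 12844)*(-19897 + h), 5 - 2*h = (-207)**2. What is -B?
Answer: 164945448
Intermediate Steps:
h = -21422 (h = 5/2 - 1/2*(-207)**2 = 5/2 - 1/2*42849 = 5/2 - 42849/2 = -21422)
B = -164945448 (B = (16836 - 12844)*(-19897 - 21422) = 3992*(-41319) = -164945448)
-B = -1*(-164945448) = 164945448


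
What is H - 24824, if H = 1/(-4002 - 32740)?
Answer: -912083409/36742 ≈ -24824.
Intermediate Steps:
H = -1/36742 (H = 1/(-36742) = -1/36742 ≈ -2.7217e-5)
H - 24824 = -1/36742 - 24824 = -912083409/36742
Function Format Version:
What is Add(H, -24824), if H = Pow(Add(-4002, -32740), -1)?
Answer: Rational(-912083409, 36742) ≈ -24824.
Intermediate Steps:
H = Rational(-1, 36742) (H = Pow(-36742, -1) = Rational(-1, 36742) ≈ -2.7217e-5)
Add(H, -24824) = Add(Rational(-1, 36742), -24824) = Rational(-912083409, 36742)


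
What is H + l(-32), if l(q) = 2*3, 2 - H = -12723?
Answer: 12731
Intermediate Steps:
H = 12725 (H = 2 - 1*(-12723) = 2 + 12723 = 12725)
l(q) = 6
H + l(-32) = 12725 + 6 = 12731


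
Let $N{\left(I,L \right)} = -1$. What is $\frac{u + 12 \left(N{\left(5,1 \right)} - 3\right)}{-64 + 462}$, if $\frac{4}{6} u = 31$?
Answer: $- \frac{3}{796} \approx -0.0037688$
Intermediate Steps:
$u = \frac{93}{2}$ ($u = \frac{3}{2} \cdot 31 = \frac{93}{2} \approx 46.5$)
$\frac{u + 12 \left(N{\left(5,1 \right)} - 3\right)}{-64 + 462} = \frac{\frac{93}{2} + 12 \left(-1 - 3\right)}{-64 + 462} = \frac{\frac{93}{2} + 12 \left(-4\right)}{398} = \left(\frac{93}{2} - 48\right) \frac{1}{398} = \left(- \frac{3}{2}\right) \frac{1}{398} = - \frac{3}{796}$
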